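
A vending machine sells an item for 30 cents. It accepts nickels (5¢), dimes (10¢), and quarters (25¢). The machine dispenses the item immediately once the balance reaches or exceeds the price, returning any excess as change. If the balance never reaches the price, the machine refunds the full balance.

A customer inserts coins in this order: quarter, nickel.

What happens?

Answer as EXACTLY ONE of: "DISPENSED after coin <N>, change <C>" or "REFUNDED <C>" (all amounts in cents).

Answer: DISPENSED after coin 2, change 0

Derivation:
Price: 30¢
Coin 1 (quarter, 25¢): balance = 25¢
Coin 2 (nickel, 5¢): balance = 30¢
  → balance >= price → DISPENSE, change = 30 - 30 = 0¢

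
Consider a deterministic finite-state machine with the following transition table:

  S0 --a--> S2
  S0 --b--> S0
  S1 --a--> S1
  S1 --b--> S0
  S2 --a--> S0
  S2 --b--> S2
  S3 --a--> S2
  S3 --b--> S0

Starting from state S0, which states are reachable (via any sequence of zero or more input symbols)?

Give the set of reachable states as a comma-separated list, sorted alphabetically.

BFS from S0:
  visit S0: S0--a-->S2 (new), S0--b-->S0 (seen)
  visit S2: S2--a-->S0 (seen), S2--b-->S2 (seen)

Answer: S0, S2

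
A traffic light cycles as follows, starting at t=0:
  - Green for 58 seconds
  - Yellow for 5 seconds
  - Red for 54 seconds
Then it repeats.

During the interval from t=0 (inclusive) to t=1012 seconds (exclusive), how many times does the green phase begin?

Answer: 9

Derivation:
Cycle = 58+5+54 = 117s
green phase starts at t = k*117 + 0 for k=0,1,2,...
Need k*117+0 < 1012 → k < 8.650
k ∈ {0, ..., 8} → 9 starts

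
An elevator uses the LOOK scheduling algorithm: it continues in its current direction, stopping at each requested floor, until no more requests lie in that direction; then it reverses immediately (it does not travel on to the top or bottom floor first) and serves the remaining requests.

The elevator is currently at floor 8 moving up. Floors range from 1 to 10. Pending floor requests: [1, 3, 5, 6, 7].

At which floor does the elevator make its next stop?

Answer: 7

Derivation:
Current floor: 8, direction: up
Requests above: []
Requests below: [1, 3, 5, 6, 7]
Moving up but no requests above → reverse; nearest below is max([1, 3, 5, 6, 7]) = 7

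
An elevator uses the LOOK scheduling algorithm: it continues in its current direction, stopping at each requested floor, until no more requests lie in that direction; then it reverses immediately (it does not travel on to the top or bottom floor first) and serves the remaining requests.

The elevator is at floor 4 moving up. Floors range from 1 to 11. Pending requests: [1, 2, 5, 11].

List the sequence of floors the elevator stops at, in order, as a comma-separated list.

Current: 4, moving UP
Serve above first (ascending): [5, 11]
Then reverse, serve below (descending): [2, 1]

Answer: 5, 11, 2, 1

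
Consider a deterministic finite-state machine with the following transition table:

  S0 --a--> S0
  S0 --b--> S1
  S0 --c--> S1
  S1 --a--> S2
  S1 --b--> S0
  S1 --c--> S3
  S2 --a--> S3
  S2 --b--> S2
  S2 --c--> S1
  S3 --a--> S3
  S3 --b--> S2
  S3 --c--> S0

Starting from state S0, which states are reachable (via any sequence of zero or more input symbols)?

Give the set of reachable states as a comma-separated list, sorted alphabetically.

BFS from S0:
  visit S0: S0--a-->S0 (seen), S0--b-->S1 (new), S0--c-->S1 (seen)
  visit S1: S1--a-->S2 (new), S1--b-->S0 (seen), S1--c-->S3 (new)
  visit S2: S2--a-->S3 (seen), S2--b-->S2 (seen), S2--c-->S1 (seen)
  visit S3: S3--a-->S3 (seen), S3--b-->S2 (seen), S3--c-->S0 (seen)

Answer: S0, S1, S2, S3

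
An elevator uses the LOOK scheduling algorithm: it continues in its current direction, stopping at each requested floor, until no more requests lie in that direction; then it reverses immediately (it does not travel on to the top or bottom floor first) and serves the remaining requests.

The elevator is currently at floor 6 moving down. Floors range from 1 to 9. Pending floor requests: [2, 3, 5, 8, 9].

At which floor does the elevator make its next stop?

Current floor: 6, direction: down
Requests above: [8, 9]
Requests below: [2, 3, 5]
Moving down and requests lie below → nearest below is max([2, 3, 5]) = 5

Answer: 5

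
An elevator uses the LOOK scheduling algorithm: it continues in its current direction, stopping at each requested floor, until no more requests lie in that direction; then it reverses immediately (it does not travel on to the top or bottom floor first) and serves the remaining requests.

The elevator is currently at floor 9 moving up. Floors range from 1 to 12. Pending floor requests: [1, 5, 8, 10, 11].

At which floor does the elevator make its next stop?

Current floor: 9, direction: up
Requests above: [10, 11]
Requests below: [1, 5, 8]
Moving up and requests lie above → nearest above is min([10, 11]) = 10

Answer: 10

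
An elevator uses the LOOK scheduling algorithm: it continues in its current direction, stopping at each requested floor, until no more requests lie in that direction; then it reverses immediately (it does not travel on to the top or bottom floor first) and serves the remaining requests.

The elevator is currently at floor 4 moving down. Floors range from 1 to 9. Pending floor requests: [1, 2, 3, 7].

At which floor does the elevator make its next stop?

Answer: 3

Derivation:
Current floor: 4, direction: down
Requests above: [7]
Requests below: [1, 2, 3]
Moving down and requests lie below → nearest below is max([1, 2, 3]) = 3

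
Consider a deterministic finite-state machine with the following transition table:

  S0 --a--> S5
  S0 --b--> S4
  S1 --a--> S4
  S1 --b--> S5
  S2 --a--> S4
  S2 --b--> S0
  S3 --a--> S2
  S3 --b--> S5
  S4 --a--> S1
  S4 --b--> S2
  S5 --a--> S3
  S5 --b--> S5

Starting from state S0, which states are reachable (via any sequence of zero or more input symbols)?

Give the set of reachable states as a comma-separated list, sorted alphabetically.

BFS from S0:
  visit S0: S0--a-->S5 (new), S0--b-->S4 (new)
  visit S5: S5--a-->S3 (new), S5--b-->S5 (seen)
  visit S4: S4--a-->S1 (new), S4--b-->S2 (new)
  visit S3: S3--a-->S2 (seen), S3--b-->S5 (seen)
  visit S1: S1--a-->S4 (seen), S1--b-->S5 (seen)
  visit S2: S2--a-->S4 (seen), S2--b-->S0 (seen)

Answer: S0, S1, S2, S3, S4, S5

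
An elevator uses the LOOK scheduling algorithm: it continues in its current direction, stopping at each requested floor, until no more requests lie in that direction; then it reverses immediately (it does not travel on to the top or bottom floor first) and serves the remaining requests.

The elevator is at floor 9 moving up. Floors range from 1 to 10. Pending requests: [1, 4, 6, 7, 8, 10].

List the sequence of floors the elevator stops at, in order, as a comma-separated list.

Answer: 10, 8, 7, 6, 4, 1

Derivation:
Current: 9, moving UP
Serve above first (ascending): [10]
Then reverse, serve below (descending): [8, 7, 6, 4, 1]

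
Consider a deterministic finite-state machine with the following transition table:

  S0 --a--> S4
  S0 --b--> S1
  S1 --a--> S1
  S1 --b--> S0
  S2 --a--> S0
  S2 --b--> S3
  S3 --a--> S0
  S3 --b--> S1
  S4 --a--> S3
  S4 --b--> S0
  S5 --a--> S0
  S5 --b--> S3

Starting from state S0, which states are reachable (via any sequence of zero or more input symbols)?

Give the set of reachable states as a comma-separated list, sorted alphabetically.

Answer: S0, S1, S3, S4

Derivation:
BFS from S0:
  visit S0: S0--a-->S4 (new), S0--b-->S1 (new)
  visit S4: S4--a-->S3 (new), S4--b-->S0 (seen)
  visit S1: S1--a-->S1 (seen), S1--b-->S0 (seen)
  visit S3: S3--a-->S0 (seen), S3--b-->S1 (seen)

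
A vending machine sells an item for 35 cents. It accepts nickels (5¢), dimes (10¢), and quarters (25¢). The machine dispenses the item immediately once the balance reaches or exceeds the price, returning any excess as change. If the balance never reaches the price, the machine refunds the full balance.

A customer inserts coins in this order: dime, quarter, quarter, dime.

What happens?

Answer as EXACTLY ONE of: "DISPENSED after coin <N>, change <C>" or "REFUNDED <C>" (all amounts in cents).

Answer: DISPENSED after coin 2, change 0

Derivation:
Price: 35¢
Coin 1 (dime, 10¢): balance = 10¢
Coin 2 (quarter, 25¢): balance = 35¢
  → balance >= price → DISPENSE, change = 35 - 35 = 0¢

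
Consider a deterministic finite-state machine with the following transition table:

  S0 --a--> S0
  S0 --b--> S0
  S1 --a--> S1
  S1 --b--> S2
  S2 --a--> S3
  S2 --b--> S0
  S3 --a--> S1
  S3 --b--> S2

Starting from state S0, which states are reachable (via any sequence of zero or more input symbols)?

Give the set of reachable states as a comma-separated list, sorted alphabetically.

Answer: S0

Derivation:
BFS from S0:
  visit S0: S0--a-->S0 (seen), S0--b-->S0 (seen)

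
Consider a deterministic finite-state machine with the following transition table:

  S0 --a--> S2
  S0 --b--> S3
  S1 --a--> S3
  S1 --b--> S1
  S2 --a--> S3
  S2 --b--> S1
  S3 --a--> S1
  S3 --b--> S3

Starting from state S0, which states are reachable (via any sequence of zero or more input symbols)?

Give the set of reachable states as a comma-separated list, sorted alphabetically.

BFS from S0:
  visit S0: S0--a-->S2 (new), S0--b-->S3 (new)
  visit S2: S2--a-->S3 (seen), S2--b-->S1 (new)
  visit S3: S3--a-->S1 (seen), S3--b-->S3 (seen)
  visit S1: S1--a-->S3 (seen), S1--b-->S1 (seen)

Answer: S0, S1, S2, S3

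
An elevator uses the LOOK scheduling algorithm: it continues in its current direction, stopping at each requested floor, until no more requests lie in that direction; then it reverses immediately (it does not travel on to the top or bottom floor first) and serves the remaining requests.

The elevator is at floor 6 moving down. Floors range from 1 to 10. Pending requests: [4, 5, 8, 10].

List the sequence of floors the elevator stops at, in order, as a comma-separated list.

Answer: 5, 4, 8, 10

Derivation:
Current: 6, moving DOWN
Serve below first (descending): [5, 4]
Then reverse, serve above (ascending): [8, 10]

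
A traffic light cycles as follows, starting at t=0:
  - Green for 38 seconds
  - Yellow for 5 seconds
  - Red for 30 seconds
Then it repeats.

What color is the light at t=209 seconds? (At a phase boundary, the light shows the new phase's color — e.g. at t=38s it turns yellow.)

Cycle length = 38 + 5 + 30 = 73s
t = 209, phase_t = 209 mod 73 = 63
63 >= 43 → RED

Answer: red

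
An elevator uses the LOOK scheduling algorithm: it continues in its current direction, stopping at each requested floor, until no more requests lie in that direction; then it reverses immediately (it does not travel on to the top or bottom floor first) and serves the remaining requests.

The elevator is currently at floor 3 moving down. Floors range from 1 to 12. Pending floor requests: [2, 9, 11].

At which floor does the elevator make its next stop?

Current floor: 3, direction: down
Requests above: [9, 11]
Requests below: [2]
Moving down and requests lie below → nearest below is max([2]) = 2

Answer: 2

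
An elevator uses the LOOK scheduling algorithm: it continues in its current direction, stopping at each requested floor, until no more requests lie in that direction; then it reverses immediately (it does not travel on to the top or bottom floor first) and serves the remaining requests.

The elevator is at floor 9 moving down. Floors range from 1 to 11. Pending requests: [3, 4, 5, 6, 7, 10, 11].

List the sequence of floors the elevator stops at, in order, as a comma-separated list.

Current: 9, moving DOWN
Serve below first (descending): [7, 6, 5, 4, 3]
Then reverse, serve above (ascending): [10, 11]

Answer: 7, 6, 5, 4, 3, 10, 11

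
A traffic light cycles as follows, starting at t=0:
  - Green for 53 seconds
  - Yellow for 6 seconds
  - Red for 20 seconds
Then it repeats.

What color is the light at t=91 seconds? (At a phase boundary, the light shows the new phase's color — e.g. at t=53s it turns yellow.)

Answer: green

Derivation:
Cycle length = 53 + 6 + 20 = 79s
t = 91, phase_t = 91 mod 79 = 12
12 < 53 (green end) → GREEN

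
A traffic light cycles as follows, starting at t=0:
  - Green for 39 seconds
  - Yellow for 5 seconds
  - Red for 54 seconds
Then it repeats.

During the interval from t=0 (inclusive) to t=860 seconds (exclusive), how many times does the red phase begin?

Answer: 9

Derivation:
Cycle = 39+5+54 = 98s
red phase starts at t = k*98 + 44 for k=0,1,2,...
Need k*98+44 < 860 → k < 8.327
k ∈ {0, ..., 8} → 9 starts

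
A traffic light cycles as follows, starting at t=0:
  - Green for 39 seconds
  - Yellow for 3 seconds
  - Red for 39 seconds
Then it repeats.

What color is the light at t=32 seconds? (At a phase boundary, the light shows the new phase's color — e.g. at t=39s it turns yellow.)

Answer: green

Derivation:
Cycle length = 39 + 3 + 39 = 81s
t = 32, phase_t = 32 mod 81 = 32
32 < 39 (green end) → GREEN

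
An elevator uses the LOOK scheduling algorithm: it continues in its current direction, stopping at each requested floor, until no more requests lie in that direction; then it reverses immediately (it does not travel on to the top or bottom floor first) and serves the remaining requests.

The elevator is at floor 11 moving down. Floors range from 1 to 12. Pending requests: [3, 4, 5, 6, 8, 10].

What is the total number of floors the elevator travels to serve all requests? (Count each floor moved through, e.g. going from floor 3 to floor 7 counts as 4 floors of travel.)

Answer: 8

Derivation:
Start at floor 11 moving down, LOOK stop order: [10, 8, 6, 5, 4, 3]
  11 → 10: |10-11| = 1, total = 1
  10 → 8: |8-10| = 2, total = 3
  8 → 6: |6-8| = 2, total = 5
  6 → 5: |5-6| = 1, total = 6
  5 → 4: |4-5| = 1, total = 7
  4 → 3: |3-4| = 1, total = 8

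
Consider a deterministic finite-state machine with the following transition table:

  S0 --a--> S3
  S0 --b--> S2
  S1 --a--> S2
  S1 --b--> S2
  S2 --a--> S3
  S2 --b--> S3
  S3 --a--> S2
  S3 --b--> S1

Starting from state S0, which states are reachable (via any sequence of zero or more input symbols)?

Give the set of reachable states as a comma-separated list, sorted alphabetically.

BFS from S0:
  visit S0: S0--a-->S3 (new), S0--b-->S2 (new)
  visit S3: S3--a-->S2 (seen), S3--b-->S1 (new)
  visit S2: S2--a-->S3 (seen), S2--b-->S3 (seen)
  visit S1: S1--a-->S2 (seen), S1--b-->S2 (seen)

Answer: S0, S1, S2, S3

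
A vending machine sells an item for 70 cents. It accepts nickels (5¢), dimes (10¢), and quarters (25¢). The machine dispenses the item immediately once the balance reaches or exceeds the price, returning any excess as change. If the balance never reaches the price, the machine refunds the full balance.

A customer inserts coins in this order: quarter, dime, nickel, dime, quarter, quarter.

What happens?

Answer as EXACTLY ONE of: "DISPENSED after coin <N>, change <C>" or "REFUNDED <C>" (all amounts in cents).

Price: 70¢
Coin 1 (quarter, 25¢): balance = 25¢
Coin 2 (dime, 10¢): balance = 35¢
Coin 3 (nickel, 5¢): balance = 40¢
Coin 4 (dime, 10¢): balance = 50¢
Coin 5 (quarter, 25¢): balance = 75¢
  → balance >= price → DISPENSE, change = 75 - 70 = 5¢

Answer: DISPENSED after coin 5, change 5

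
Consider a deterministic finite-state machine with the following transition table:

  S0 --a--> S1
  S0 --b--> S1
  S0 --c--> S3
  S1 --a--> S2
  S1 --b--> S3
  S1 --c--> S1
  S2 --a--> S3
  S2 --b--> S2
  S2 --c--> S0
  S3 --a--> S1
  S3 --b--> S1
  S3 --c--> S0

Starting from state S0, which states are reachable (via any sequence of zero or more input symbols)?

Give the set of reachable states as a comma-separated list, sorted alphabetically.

BFS from S0:
  visit S0: S0--a-->S1 (new), S0--b-->S1 (seen), S0--c-->S3 (new)
  visit S1: S1--a-->S2 (new), S1--b-->S3 (seen), S1--c-->S1 (seen)
  visit S3: S3--a-->S1 (seen), S3--b-->S1 (seen), S3--c-->S0 (seen)
  visit S2: S2--a-->S3 (seen), S2--b-->S2 (seen), S2--c-->S0 (seen)

Answer: S0, S1, S2, S3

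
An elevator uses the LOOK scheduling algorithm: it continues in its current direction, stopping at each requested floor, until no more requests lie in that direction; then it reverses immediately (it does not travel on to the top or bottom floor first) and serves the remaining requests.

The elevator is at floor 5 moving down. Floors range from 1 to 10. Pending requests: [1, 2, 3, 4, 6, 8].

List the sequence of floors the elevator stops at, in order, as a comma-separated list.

Current: 5, moving DOWN
Serve below first (descending): [4, 3, 2, 1]
Then reverse, serve above (ascending): [6, 8]

Answer: 4, 3, 2, 1, 6, 8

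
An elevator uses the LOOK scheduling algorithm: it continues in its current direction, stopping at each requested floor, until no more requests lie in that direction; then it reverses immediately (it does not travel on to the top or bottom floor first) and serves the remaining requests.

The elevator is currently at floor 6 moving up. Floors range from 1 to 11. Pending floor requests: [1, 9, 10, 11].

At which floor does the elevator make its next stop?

Answer: 9

Derivation:
Current floor: 6, direction: up
Requests above: [9, 10, 11]
Requests below: [1]
Moving up and requests lie above → nearest above is min([9, 10, 11]) = 9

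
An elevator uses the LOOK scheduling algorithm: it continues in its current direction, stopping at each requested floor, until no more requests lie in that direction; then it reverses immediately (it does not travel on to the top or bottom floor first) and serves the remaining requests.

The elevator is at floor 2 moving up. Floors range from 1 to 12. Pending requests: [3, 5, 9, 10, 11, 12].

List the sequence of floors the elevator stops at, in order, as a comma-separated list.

Answer: 3, 5, 9, 10, 11, 12

Derivation:
Current: 2, moving UP
Serve above first (ascending): [3, 5, 9, 10, 11, 12]
Then reverse, serve below (descending): []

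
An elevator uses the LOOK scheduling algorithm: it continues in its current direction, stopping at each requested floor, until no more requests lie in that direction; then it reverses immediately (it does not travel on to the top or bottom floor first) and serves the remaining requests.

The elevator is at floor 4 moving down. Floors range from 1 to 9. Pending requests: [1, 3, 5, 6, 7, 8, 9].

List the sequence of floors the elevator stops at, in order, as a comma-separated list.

Current: 4, moving DOWN
Serve below first (descending): [3, 1]
Then reverse, serve above (ascending): [5, 6, 7, 8, 9]

Answer: 3, 1, 5, 6, 7, 8, 9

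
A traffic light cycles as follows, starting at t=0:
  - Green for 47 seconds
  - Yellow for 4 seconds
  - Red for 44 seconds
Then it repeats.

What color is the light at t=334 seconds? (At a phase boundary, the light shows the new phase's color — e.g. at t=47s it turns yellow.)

Answer: yellow

Derivation:
Cycle length = 47 + 4 + 44 = 95s
t = 334, phase_t = 334 mod 95 = 49
47 <= 49 < 51 (yellow end) → YELLOW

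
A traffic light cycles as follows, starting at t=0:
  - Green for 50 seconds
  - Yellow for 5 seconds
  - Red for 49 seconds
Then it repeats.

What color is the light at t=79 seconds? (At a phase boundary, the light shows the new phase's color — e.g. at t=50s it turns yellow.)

Answer: red

Derivation:
Cycle length = 50 + 5 + 49 = 104s
t = 79, phase_t = 79 mod 104 = 79
79 >= 55 → RED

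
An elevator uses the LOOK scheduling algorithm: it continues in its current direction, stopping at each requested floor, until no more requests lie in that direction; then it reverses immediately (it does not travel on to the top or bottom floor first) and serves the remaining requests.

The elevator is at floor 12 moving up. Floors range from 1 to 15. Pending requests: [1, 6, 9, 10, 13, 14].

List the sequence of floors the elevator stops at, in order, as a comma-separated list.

Answer: 13, 14, 10, 9, 6, 1

Derivation:
Current: 12, moving UP
Serve above first (ascending): [13, 14]
Then reverse, serve below (descending): [10, 9, 6, 1]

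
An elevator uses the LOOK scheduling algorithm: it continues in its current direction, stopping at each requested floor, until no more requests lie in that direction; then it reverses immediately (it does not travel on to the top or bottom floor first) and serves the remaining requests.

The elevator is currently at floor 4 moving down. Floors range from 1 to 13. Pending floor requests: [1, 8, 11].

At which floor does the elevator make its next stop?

Current floor: 4, direction: down
Requests above: [8, 11]
Requests below: [1]
Moving down and requests lie below → nearest below is max([1]) = 1

Answer: 1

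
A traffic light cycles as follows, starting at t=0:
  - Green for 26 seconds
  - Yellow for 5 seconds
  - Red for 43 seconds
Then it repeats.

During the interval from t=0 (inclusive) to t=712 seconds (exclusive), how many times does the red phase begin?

Answer: 10

Derivation:
Cycle = 26+5+43 = 74s
red phase starts at t = k*74 + 31 for k=0,1,2,...
Need k*74+31 < 712 → k < 9.203
k ∈ {0, ..., 9} → 10 starts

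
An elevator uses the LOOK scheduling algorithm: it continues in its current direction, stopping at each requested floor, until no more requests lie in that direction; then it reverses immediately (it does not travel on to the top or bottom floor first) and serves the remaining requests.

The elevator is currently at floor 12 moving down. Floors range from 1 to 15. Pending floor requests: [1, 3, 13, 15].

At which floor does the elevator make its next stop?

Answer: 3

Derivation:
Current floor: 12, direction: down
Requests above: [13, 15]
Requests below: [1, 3]
Moving down and requests lie below → nearest below is max([1, 3]) = 3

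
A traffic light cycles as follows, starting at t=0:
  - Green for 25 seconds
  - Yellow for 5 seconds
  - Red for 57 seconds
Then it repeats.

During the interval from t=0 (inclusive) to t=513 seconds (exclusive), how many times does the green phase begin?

Answer: 6

Derivation:
Cycle = 25+5+57 = 87s
green phase starts at t = k*87 + 0 for k=0,1,2,...
Need k*87+0 < 513 → k < 5.897
k ∈ {0, ..., 5} → 6 starts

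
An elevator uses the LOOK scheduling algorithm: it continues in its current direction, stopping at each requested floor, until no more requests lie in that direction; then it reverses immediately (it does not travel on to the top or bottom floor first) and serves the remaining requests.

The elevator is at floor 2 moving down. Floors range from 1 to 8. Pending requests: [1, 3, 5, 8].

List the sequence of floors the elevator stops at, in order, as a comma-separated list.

Answer: 1, 3, 5, 8

Derivation:
Current: 2, moving DOWN
Serve below first (descending): [1]
Then reverse, serve above (ascending): [3, 5, 8]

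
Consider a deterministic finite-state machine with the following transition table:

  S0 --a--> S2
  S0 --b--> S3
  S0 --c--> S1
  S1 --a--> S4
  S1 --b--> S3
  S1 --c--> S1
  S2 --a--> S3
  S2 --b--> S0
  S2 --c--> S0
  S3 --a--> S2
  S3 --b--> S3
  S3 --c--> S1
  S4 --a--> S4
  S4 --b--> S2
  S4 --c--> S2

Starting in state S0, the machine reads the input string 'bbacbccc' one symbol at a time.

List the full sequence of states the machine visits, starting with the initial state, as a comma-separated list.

Start: S0
  read 'b': S0 --b--> S3
  read 'b': S3 --b--> S3
  read 'a': S3 --a--> S2
  read 'c': S2 --c--> S0
  read 'b': S0 --b--> S3
  read 'c': S3 --c--> S1
  read 'c': S1 --c--> S1
  read 'c': S1 --c--> S1

Answer: S0, S3, S3, S2, S0, S3, S1, S1, S1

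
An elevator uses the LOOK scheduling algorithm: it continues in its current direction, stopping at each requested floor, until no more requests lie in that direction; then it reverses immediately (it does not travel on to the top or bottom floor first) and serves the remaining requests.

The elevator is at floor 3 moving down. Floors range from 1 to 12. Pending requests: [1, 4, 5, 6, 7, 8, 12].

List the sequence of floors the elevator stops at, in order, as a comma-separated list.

Current: 3, moving DOWN
Serve below first (descending): [1]
Then reverse, serve above (ascending): [4, 5, 6, 7, 8, 12]

Answer: 1, 4, 5, 6, 7, 8, 12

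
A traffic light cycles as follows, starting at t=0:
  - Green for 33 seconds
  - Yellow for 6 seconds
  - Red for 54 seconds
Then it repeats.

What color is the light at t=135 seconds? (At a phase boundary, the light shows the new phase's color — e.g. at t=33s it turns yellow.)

Cycle length = 33 + 6 + 54 = 93s
t = 135, phase_t = 135 mod 93 = 42
42 >= 39 → RED

Answer: red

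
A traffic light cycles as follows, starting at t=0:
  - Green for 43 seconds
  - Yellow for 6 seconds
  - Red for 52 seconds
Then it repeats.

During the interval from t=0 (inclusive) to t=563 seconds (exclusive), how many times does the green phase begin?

Cycle = 43+6+52 = 101s
green phase starts at t = k*101 + 0 for k=0,1,2,...
Need k*101+0 < 563 → k < 5.574
k ∈ {0, ..., 5} → 6 starts

Answer: 6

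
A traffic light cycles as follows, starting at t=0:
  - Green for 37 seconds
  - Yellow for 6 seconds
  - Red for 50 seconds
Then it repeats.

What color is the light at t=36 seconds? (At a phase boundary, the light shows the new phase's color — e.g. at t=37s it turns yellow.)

Cycle length = 37 + 6 + 50 = 93s
t = 36, phase_t = 36 mod 93 = 36
36 < 37 (green end) → GREEN

Answer: green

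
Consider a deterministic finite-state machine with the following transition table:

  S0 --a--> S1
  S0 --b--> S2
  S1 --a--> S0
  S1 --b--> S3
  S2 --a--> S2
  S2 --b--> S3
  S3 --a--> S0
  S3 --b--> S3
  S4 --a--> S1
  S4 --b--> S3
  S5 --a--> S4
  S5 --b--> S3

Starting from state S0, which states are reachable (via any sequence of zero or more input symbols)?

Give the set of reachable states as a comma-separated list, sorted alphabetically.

BFS from S0:
  visit S0: S0--a-->S1 (new), S0--b-->S2 (new)
  visit S1: S1--a-->S0 (seen), S1--b-->S3 (new)
  visit S2: S2--a-->S2 (seen), S2--b-->S3 (seen)
  visit S3: S3--a-->S0 (seen), S3--b-->S3 (seen)

Answer: S0, S1, S2, S3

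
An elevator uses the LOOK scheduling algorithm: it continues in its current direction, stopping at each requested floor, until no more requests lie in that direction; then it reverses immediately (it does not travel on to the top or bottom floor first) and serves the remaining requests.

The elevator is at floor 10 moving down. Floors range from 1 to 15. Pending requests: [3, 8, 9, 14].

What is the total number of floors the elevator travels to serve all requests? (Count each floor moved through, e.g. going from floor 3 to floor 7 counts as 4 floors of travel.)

Start at floor 10 moving down, LOOK stop order: [9, 8, 3, 14]
  10 → 9: |9-10| = 1, total = 1
  9 → 8: |8-9| = 1, total = 2
  8 → 3: |3-8| = 5, total = 7
  3 → 14: |14-3| = 11, total = 18

Answer: 18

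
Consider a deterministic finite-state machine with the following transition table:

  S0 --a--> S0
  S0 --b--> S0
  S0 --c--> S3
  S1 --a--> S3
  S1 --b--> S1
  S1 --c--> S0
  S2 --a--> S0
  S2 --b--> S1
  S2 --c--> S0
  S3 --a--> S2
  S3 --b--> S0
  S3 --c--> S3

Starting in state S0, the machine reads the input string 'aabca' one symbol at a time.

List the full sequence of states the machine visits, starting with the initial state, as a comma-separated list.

Start: S0
  read 'a': S0 --a--> S0
  read 'a': S0 --a--> S0
  read 'b': S0 --b--> S0
  read 'c': S0 --c--> S3
  read 'a': S3 --a--> S2

Answer: S0, S0, S0, S0, S3, S2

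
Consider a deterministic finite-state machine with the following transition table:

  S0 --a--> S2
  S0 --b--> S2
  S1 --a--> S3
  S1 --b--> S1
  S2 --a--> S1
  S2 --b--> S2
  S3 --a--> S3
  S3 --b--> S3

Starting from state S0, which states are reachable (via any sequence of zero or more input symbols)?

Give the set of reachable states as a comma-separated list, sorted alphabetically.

BFS from S0:
  visit S0: S0--a-->S2 (new), S0--b-->S2 (seen)
  visit S2: S2--a-->S1 (new), S2--b-->S2 (seen)
  visit S1: S1--a-->S3 (new), S1--b-->S1 (seen)
  visit S3: S3--a-->S3 (seen), S3--b-->S3 (seen)

Answer: S0, S1, S2, S3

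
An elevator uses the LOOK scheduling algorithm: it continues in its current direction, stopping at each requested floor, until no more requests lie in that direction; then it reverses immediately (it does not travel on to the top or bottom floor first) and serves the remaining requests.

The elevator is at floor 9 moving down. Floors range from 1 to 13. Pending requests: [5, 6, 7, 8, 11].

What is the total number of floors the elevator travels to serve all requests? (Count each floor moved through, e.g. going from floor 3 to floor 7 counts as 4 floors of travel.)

Answer: 10

Derivation:
Start at floor 9 moving down, LOOK stop order: [8, 7, 6, 5, 11]
  9 → 8: |8-9| = 1, total = 1
  8 → 7: |7-8| = 1, total = 2
  7 → 6: |6-7| = 1, total = 3
  6 → 5: |5-6| = 1, total = 4
  5 → 11: |11-5| = 6, total = 10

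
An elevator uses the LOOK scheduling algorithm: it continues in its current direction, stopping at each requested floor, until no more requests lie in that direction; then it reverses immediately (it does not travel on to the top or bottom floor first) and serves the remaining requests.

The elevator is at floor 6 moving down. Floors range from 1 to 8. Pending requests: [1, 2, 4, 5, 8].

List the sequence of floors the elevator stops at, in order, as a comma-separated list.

Answer: 5, 4, 2, 1, 8

Derivation:
Current: 6, moving DOWN
Serve below first (descending): [5, 4, 2, 1]
Then reverse, serve above (ascending): [8]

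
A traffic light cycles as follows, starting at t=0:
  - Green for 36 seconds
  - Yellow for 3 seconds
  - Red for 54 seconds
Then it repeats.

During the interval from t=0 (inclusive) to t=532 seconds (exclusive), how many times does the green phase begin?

Answer: 6

Derivation:
Cycle = 36+3+54 = 93s
green phase starts at t = k*93 + 0 for k=0,1,2,...
Need k*93+0 < 532 → k < 5.720
k ∈ {0, ..., 5} → 6 starts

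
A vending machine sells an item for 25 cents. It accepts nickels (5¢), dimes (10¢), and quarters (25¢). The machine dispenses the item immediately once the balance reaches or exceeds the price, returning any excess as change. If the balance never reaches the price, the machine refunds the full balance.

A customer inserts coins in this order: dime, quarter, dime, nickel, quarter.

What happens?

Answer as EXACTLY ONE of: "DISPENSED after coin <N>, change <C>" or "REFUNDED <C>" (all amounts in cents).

Answer: DISPENSED after coin 2, change 10

Derivation:
Price: 25¢
Coin 1 (dime, 10¢): balance = 10¢
Coin 2 (quarter, 25¢): balance = 35¢
  → balance >= price → DISPENSE, change = 35 - 25 = 10¢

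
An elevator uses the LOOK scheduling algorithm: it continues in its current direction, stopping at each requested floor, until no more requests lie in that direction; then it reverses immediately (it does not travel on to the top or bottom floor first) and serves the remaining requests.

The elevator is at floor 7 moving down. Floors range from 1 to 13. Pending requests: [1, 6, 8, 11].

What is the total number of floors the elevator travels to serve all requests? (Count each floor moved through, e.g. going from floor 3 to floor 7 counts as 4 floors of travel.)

Answer: 16

Derivation:
Start at floor 7 moving down, LOOK stop order: [6, 1, 8, 11]
  7 → 6: |6-7| = 1, total = 1
  6 → 1: |1-6| = 5, total = 6
  1 → 8: |8-1| = 7, total = 13
  8 → 11: |11-8| = 3, total = 16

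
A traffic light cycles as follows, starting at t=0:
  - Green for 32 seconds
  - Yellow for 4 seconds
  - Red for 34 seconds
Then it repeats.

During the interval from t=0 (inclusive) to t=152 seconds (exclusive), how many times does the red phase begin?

Answer: 2

Derivation:
Cycle = 32+4+34 = 70s
red phase starts at t = k*70 + 36 for k=0,1,2,...
Need k*70+36 < 152 → k < 1.657
k ∈ {0, ..., 1} → 2 starts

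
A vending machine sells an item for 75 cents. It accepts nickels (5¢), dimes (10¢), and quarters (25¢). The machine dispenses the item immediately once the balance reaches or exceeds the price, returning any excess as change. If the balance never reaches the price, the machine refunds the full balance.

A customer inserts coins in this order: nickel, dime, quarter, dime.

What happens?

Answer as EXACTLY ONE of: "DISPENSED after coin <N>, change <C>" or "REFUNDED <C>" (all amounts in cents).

Answer: REFUNDED 50

Derivation:
Price: 75¢
Coin 1 (nickel, 5¢): balance = 5¢
Coin 2 (dime, 10¢): balance = 15¢
Coin 3 (quarter, 25¢): balance = 40¢
Coin 4 (dime, 10¢): balance = 50¢
All coins inserted, balance 50¢ < price 75¢ → REFUND 50¢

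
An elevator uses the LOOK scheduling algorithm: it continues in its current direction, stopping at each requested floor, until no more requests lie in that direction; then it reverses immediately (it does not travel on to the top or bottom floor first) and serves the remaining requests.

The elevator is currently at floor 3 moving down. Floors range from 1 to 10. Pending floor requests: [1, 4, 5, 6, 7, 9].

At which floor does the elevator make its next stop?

Answer: 1

Derivation:
Current floor: 3, direction: down
Requests above: [4, 5, 6, 7, 9]
Requests below: [1]
Moving down and requests lie below → nearest below is max([1]) = 1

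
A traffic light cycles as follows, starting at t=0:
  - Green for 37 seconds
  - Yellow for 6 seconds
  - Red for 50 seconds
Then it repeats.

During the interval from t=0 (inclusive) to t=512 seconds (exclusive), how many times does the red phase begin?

Answer: 6

Derivation:
Cycle = 37+6+50 = 93s
red phase starts at t = k*93 + 43 for k=0,1,2,...
Need k*93+43 < 512 → k < 5.043
k ∈ {0, ..., 5} → 6 starts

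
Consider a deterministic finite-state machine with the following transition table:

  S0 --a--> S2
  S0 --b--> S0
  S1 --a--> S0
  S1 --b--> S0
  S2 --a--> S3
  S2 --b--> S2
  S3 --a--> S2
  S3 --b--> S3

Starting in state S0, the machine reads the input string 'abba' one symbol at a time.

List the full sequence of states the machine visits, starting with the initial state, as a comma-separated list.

Start: S0
  read 'a': S0 --a--> S2
  read 'b': S2 --b--> S2
  read 'b': S2 --b--> S2
  read 'a': S2 --a--> S3

Answer: S0, S2, S2, S2, S3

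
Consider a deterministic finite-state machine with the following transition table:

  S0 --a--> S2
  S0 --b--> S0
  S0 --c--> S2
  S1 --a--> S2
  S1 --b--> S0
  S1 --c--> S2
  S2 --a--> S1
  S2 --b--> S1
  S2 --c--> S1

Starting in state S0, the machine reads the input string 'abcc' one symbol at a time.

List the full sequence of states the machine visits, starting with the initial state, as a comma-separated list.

Start: S0
  read 'a': S0 --a--> S2
  read 'b': S2 --b--> S1
  read 'c': S1 --c--> S2
  read 'c': S2 --c--> S1

Answer: S0, S2, S1, S2, S1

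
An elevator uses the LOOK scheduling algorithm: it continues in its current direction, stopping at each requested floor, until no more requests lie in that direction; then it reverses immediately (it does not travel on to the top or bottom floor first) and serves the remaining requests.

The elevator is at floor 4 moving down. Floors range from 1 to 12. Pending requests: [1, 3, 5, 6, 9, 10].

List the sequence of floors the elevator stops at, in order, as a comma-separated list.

Current: 4, moving DOWN
Serve below first (descending): [3, 1]
Then reverse, serve above (ascending): [5, 6, 9, 10]

Answer: 3, 1, 5, 6, 9, 10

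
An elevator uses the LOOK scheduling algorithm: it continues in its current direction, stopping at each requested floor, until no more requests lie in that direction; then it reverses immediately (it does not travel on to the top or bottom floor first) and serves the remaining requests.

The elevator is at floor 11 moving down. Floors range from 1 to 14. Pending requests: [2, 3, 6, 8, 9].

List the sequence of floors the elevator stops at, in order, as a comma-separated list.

Current: 11, moving DOWN
Serve below first (descending): [9, 8, 6, 3, 2]
Then reverse, serve above (ascending): []

Answer: 9, 8, 6, 3, 2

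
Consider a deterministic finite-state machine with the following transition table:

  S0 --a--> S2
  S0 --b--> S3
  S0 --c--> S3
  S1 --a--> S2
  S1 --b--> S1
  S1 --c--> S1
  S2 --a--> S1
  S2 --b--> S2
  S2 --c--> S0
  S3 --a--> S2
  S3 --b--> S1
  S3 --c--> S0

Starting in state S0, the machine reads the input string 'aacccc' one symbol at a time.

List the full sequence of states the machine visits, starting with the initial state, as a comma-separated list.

Start: S0
  read 'a': S0 --a--> S2
  read 'a': S2 --a--> S1
  read 'c': S1 --c--> S1
  read 'c': S1 --c--> S1
  read 'c': S1 --c--> S1
  read 'c': S1 --c--> S1

Answer: S0, S2, S1, S1, S1, S1, S1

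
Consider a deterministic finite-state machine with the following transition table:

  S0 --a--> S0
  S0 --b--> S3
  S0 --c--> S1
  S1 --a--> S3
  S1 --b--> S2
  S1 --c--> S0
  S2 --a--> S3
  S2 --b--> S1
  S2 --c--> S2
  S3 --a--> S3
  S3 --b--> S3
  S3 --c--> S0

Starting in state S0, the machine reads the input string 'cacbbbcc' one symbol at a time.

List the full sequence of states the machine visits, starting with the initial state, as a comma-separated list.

Start: S0
  read 'c': S0 --c--> S1
  read 'a': S1 --a--> S3
  read 'c': S3 --c--> S0
  read 'b': S0 --b--> S3
  read 'b': S3 --b--> S3
  read 'b': S3 --b--> S3
  read 'c': S3 --c--> S0
  read 'c': S0 --c--> S1

Answer: S0, S1, S3, S0, S3, S3, S3, S0, S1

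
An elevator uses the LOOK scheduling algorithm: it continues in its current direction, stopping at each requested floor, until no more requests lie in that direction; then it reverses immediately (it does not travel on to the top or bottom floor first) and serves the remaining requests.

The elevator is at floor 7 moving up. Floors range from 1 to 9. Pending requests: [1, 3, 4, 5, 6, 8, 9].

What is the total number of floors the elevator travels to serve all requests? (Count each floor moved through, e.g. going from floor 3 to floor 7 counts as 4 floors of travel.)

Answer: 10

Derivation:
Start at floor 7 moving up, LOOK stop order: [8, 9, 6, 5, 4, 3, 1]
  7 → 8: |8-7| = 1, total = 1
  8 → 9: |9-8| = 1, total = 2
  9 → 6: |6-9| = 3, total = 5
  6 → 5: |5-6| = 1, total = 6
  5 → 4: |4-5| = 1, total = 7
  4 → 3: |3-4| = 1, total = 8
  3 → 1: |1-3| = 2, total = 10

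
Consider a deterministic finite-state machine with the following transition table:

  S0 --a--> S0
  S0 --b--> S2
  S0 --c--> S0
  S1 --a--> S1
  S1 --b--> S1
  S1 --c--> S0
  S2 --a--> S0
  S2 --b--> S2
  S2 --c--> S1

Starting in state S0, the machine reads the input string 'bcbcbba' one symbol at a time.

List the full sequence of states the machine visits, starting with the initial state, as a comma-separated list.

Start: S0
  read 'b': S0 --b--> S2
  read 'c': S2 --c--> S1
  read 'b': S1 --b--> S1
  read 'c': S1 --c--> S0
  read 'b': S0 --b--> S2
  read 'b': S2 --b--> S2
  read 'a': S2 --a--> S0

Answer: S0, S2, S1, S1, S0, S2, S2, S0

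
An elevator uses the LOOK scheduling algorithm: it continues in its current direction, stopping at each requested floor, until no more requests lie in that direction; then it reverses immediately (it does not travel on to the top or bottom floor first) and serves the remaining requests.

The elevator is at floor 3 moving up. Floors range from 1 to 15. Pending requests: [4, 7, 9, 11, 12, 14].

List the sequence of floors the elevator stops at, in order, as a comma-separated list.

Current: 3, moving UP
Serve above first (ascending): [4, 7, 9, 11, 12, 14]
Then reverse, serve below (descending): []

Answer: 4, 7, 9, 11, 12, 14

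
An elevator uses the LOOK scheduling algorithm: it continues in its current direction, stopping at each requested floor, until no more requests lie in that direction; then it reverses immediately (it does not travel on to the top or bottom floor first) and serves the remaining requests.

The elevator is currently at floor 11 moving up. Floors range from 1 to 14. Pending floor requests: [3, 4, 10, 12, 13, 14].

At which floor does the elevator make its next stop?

Current floor: 11, direction: up
Requests above: [12, 13, 14]
Requests below: [3, 4, 10]
Moving up and requests lie above → nearest above is min([12, 13, 14]) = 12

Answer: 12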